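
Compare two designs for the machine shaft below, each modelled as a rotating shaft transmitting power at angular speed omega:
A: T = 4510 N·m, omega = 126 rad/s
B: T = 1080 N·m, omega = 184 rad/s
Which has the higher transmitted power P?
Model: a rotating shaft transmitting power at angular speed omega, so P = T·omega (SI units).
  A: P = 4510 × 126 = 568300 W = 568.3 kW
  B: P = 1080 × 184 = 198700 W = 198.7 kW
568.3 kW > 198.7 kW, so A is larger.
Final answer: A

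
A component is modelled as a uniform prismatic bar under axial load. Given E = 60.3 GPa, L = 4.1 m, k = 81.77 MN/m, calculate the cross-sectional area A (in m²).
Model: a uniform prismatic bar under axial load, so k = (A·E) / L.
Solve for A: A = (k·L) / E.
Convert to SI units:
  E = 60.3 GPa = 6.03 × 10¹⁰ Pa
  k = 81.77 MN/m = 8.177 × 10⁷ N/m
Substitute:
  A = ((8.177 × 10⁷) × 4.1) / (6.03 × 10¹⁰)
  A = 0.00556 m²
Final answer: A = 0.00556 m²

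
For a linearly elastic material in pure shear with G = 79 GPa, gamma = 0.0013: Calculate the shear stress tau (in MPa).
Model: a linearly elastic material in pure shear, so tau = G·gamma.
Convert to SI units:
  G = 79 GPa = 7.9 × 10¹⁰ Pa
Substitute:
  tau = (7.9 × 10¹⁰) × 0.0013
  tau = 1.027 × 10⁸ Pa
Convert: tau = 1.027 × 10⁸ Pa = 102.7 MPa
Final answer: tau = 102.7 MPa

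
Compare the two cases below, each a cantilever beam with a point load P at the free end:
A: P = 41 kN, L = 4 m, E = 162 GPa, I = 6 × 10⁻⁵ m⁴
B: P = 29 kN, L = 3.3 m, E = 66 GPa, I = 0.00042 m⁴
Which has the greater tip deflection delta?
Model: a cantilever beam with a point load P at the free end, so delta = (P·L^3) / (3·E·I) (SI units).
  A: delta = (41000 × 4^3) / (3 × (1.62 × 10¹¹) × (6 × 10⁻⁵)) = 0.08999 m = 89.99 mm
  B: delta = (29000 × 3.3^3) / (3 × (6.6 × 10¹⁰) × 0.00042) = 0.01253 m = 12.53 mm
89.99 mm > 12.53 mm, so A is larger.
Final answer: A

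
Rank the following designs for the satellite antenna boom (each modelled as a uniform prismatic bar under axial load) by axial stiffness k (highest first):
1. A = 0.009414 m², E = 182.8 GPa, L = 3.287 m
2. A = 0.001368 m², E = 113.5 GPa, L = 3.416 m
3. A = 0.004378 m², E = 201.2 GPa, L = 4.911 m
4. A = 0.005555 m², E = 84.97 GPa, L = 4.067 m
Model: a uniform prismatic bar under axial load, so k = (A·E) / L (SI units).
  Case 1: k = (0.009414 × (1.828 × 10¹¹)) / 3.287 = 5.235 × 10⁸ N/m = 523.5 MN/m
  Case 2: k = (0.001368 × (1.135 × 10¹¹)) / 3.416 = 4.545 × 10⁷ N/m = 45.45 MN/m
  Case 3: k = (0.004378 × (2.012 × 10¹¹)) / 4.911 = 1.794 × 10⁸ N/m = 179.4 MN/m
  Case 4: k = (0.005555 × (8.497 × 10¹⁰)) / 4.067 = 1.161 × 10⁸ N/m = 116.1 MN/m
Ordering: 523.5 MN/m (case 1) > 179.4 MN/m (case 3) > 116.1 MN/m (case 4) > 45.45 MN/m (case 2)
Final answer: 1, 3, 4, 2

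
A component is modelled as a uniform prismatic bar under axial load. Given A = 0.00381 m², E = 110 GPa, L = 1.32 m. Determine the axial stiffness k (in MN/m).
Model: a uniform prismatic bar under axial load, so k = (A·E) / L.
Convert to SI units:
  E = 110 GPa = 1.1 × 10¹¹ Pa
Substitute:
  k = (0.00381 × (1.1 × 10¹¹)) / 1.32
  k = 3.175 × 10⁸ N/m
Convert: k = 3.175 × 10⁸ N/m = 317.5 MN/m
Final answer: k = 317.5 MN/m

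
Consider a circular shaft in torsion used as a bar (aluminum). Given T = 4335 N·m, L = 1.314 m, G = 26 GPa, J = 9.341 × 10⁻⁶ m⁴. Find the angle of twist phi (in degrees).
Model: a circular shaft in torsion, so phi = (T·L) / (G·J).
Convert to SI units:
  G = 26 GPa = 2.6 × 10¹⁰ Pa
Substitute:
  phi = (4335 × 1.314) / ((2.6 × 10¹⁰) × (9.341 × 10⁻⁶))
  phi = 0.02345 rad
Convert to degrees: phi = 0.02345 × 180/π = 1.344°
Final answer: phi = 1.344°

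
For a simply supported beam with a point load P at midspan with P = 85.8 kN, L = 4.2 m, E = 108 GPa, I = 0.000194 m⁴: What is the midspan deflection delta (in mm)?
Model: a simply supported beam with a point load P at midspan, so delta = (P·L^3) / (48·E·I).
Convert to SI units:
  P = 85.8 kN = 85800 N
  E = 108 GPa = 1.08 × 10¹¹ Pa
Substitute:
  delta = (85800 × 4.2^3) / (48 × (1.08 × 10¹¹) × 0.000194)
  delta = 0.006321 m
Convert: delta = 0.006321 m = 6.321 mm
Final answer: delta = 6.321 mm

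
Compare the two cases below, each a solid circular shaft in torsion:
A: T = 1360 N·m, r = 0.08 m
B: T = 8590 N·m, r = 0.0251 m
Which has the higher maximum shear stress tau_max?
Model: a solid circular shaft in torsion, so tau_max = (2·T) / (π·r^3) (SI units).
  A: tau_max = (2 × 1360) / (π × 0.08^3) = 1.691 × 10⁶ Pa = 1.691 MPa
  B: tau_max = (2 × 8590) / (π × 0.0251^3) = 3.458 × 10⁸ Pa = 345.8 MPa
345.8 MPa > 1.691 MPa, so B is larger.
Final answer: B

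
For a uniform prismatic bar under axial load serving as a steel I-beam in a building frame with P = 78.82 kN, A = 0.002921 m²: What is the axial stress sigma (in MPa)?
Model: a uniform prismatic bar under axial load, so sigma = P / A.
Convert to SI units:
  P = 78.82 kN = 78820 N
Substitute:
  sigma = 78820 / 0.002921
  sigma = 2.698 × 10⁷ Pa
Convert: sigma = 2.698 × 10⁷ Pa = 26.98 MPa
Final answer: sigma = 26.98 MPa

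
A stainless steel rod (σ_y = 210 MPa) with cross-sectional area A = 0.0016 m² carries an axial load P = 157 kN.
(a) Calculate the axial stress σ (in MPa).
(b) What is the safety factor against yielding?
(a) Axial stress σ = P/A. Convert P = 157 kN = 157000 N.
  σ = 157000 / 0.0016 = 9.812 × 10⁷ Pa = 98.12 MPa
(b) Safety factor SF = σ_y/σ = 210 / 98.12 = 2.14
Final answer: (a) σ = 98.12 MPa, (b) SF = 2.14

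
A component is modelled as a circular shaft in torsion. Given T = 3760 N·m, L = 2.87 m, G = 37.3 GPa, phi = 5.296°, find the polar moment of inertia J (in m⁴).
Model: a circular shaft in torsion, so phi = (T·L) / (G·J).
Solve for J: J = (T·L) / (phi·G).
Convert to SI units:
  G = 37.3 GPa = 3.73 × 10¹⁰ Pa
  phi = 5.296° = 0.09243 rad
Substitute:
  J = (3760 × 2.87) / (0.09243 × (3.73 × 10¹⁰))
  J = 3.13 × 10⁻⁶ m⁴
Final answer: J = 3.13 × 10⁻⁶ m⁴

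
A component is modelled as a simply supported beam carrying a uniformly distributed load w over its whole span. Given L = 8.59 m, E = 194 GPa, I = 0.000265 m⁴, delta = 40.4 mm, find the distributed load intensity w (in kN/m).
Model: a simply supported beam carrying a uniformly distributed load w over its whole span, so delta = (5·w·L^4) / (384·E·I).
Solve for w: w = (384·delta·E·I) / (5·L^4).
Convert to SI units:
  E = 194 GPa = 1.94 × 10¹¹ Pa
  delta = 40.4 mm = 0.0404 m
Substitute:
  w = (384 × 0.0404 × (1.94 × 10¹¹) × 0.000265) / (5 × 8.59^4)
  w = 29300 N/m
Convert: w = 29300 N/m = 29.3 kN/m
Final answer: w = 29.3 kN/m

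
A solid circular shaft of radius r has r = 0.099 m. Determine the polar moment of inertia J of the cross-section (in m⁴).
Model: a solid circular shaft of radius r, so J = (π·r^4) / 2.
Substitute:
  J = (π × 0.099^4) / 2
  J = 0.0001509 m⁴
Final answer: J = 0.0001509 m⁴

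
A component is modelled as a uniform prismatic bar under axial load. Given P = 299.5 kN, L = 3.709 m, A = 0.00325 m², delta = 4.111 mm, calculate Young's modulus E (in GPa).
Model: a uniform prismatic bar under axial load, so delta = (P·L) / (A·E).
Solve for E: E = (P·L) / (delta·A).
Convert to SI units:
  P = 299.5 kN = 299500 N
  delta = 4.111 mm = 0.004111 m
Substitute:
  E = (299500 × 3.709) / (0.004111 × 0.00325)
  E = 8.314 × 10¹⁰ Pa
Convert: E = 8.314 × 10¹⁰ Pa = 83.14 GPa
Final answer: E = 83.14 GPa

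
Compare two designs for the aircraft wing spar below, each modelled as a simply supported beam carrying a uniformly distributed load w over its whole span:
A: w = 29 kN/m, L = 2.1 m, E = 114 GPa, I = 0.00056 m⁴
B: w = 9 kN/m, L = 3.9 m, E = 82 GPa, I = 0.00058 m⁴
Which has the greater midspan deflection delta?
Model: a simply supported beam carrying a uniformly distributed load w over its whole span, so delta = (5·w·L^4) / (384·E·I) (SI units).
  A: delta = (5 × 29000 × 2.1^4) / (384 × (1.14 × 10¹¹) × 0.00056) = 0.000115 m = 0.115 mm
  B: delta = (5 × 9000 × 3.9^4) / (384 × (8.2 × 10¹⁰) × 0.00058) = 0.00057 m = 0.57 mm
0.57 mm > 0.115 mm, so B is larger.
Final answer: B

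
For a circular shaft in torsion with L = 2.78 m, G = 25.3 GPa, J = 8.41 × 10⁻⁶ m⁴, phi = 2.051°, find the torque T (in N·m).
Model: a circular shaft in torsion, so phi = (T·L) / (G·J).
Solve for T: T = (phi·G·J) / L.
Convert to SI units:
  G = 25.3 GPa = 2.53 × 10¹⁰ Pa
  phi = 2.051° = 0.0358 rad
Substitute:
  T = (0.0358 × (2.53 × 10¹⁰) × (8.41 × 10⁻⁶)) / 2.78
  T = 2740 N·m
Final answer: T = 2740 N·m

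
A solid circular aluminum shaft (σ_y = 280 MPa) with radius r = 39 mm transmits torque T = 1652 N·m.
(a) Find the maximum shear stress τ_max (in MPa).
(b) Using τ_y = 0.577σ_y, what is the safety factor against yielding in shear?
(a) For a solid circular shaft, τ_max = T·r/J with J = π·r^4/2, i.e. τ_max = 2·T / (π·r^3). Convert r = 39 mm = 0.039 m.
  τ_max = (2 × 1652) / (π × 0.039^3) = 1.773 × 10⁷ Pa = 17.73 MPa
(b) τ_y = 0.577 × 280 = 161.56 MPa
  SF = τ_y/τ_max = 161.56 / 17.73 = 9.112
Final answer: (a) τ_max = 17.73 MPa, (b) SF = 9.112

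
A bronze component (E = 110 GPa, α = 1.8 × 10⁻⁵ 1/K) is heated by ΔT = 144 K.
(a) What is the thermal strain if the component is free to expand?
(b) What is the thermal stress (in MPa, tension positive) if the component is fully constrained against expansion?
(a) Free thermal strain ε_th = α·ΔT = (1.8 × 10⁻⁵) × 144 = 0.002592
(b) Fully constrained, the expansion is suppressed, so σ = -E·α·ΔT. Convert E = 110 GPa = 1.1 × 10¹¹ Pa.
  σ = -(1.1 × 10¹¹) × (1.8 × 10⁻⁵) × 144 = -2.851 × 10⁸ Pa = -285.1 MPa (compressive)
Final answer: (a) ε_th = 0.002592, (b) σ = -285.1 MPa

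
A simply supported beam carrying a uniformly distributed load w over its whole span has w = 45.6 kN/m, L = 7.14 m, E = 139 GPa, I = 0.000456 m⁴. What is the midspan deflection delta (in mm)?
Model: a simply supported beam carrying a uniformly distributed load w over its whole span, so delta = (5·w·L^4) / (384·E·I).
Convert to SI units:
  w = 45.6 kN/m = 45600 N/m
  E = 139 GPa = 1.39 × 10¹¹ Pa
Substitute:
  delta = (5 × 45600 × 7.14^4) / (384 × (1.39 × 10¹¹) × 0.000456)
  delta = 0.02435 m
Convert: delta = 0.02435 m = 24.35 mm
Final answer: delta = 24.35 mm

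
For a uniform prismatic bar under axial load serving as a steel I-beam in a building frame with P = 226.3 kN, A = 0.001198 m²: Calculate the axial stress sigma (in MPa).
Model: a uniform prismatic bar under axial load, so sigma = P / A.
Convert to SI units:
  P = 226.3 kN = 226300 N
Substitute:
  sigma = 226300 / 0.001198
  sigma = 1.889 × 10⁸ Pa
Convert: sigma = 1.889 × 10⁸ Pa = 188.9 MPa
Final answer: sigma = 188.9 MPa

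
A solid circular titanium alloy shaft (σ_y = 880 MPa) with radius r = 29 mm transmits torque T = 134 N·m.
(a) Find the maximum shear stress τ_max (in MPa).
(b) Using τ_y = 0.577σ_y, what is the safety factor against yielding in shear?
(a) For a solid circular shaft, τ_max = T·r/J with J = π·r^4/2, i.e. τ_max = 2·T / (π·r^3). Convert r = 29 mm = 0.029 m.
  τ_max = (2 × 134) / (π × 0.029^3) = 3.498 × 10⁶ Pa = 3.498 MPa
(b) τ_y = 0.577 × 880 = 507.76 MPa
  SF = τ_y/τ_max = 507.76 / 3.498 = 145.2
Final answer: (a) τ_max = 3.498 MPa, (b) SF = 145.2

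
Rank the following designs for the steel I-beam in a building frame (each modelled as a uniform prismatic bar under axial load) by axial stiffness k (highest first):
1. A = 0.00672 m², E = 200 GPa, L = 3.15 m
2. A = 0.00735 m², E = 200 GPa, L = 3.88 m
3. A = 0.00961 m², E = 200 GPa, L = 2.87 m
Model: a uniform prismatic bar under axial load, so k = (A·E) / L (SI units).
  Case 1: k = (0.00672 × (2 × 10¹¹)) / 3.15 = 4.267 × 10⁸ N/m = 426.7 MN/m
  Case 2: k = (0.00735 × (2 × 10¹¹)) / 3.88 = 3.789 × 10⁸ N/m = 378.9 MN/m
  Case 3: k = (0.00961 × (2 × 10¹¹)) / 2.87 = 6.697 × 10⁸ N/m = 669.7 MN/m
Ordering: 669.7 MN/m (case 3) > 426.7 MN/m (case 1) > 378.9 MN/m (case 2)
Final answer: 3, 1, 2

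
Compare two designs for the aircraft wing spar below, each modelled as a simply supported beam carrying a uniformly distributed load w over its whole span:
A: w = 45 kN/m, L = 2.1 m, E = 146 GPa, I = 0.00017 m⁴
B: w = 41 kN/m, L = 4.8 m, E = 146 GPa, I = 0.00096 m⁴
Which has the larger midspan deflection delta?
Model: a simply supported beam carrying a uniformly distributed load w over its whole span, so delta = (5·w·L^4) / (384·E·I) (SI units).
  A: delta = (5 × 45000 × 2.1^4) / (384 × (1.46 × 10¹¹) × 0.00017) = 0.0004591 m = 0.4591 mm
  B: delta = (5 × 41000 × 4.8^4) / (384 × (1.46 × 10¹¹) × 0.00096) = 0.002022 m = 2.022 mm
2.022 mm > 0.4591 mm, so B is larger.
Final answer: B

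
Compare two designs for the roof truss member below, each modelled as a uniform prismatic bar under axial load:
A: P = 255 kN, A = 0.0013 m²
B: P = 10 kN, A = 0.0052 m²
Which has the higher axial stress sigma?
Model: a uniform prismatic bar under axial load, so sigma = P / A (SI units).
  A: sigma = 255000 / 0.0013 = 1.962 × 10⁸ Pa = 196.2 MPa
  B: sigma = 10000 / 0.0052 = 1.923 × 10⁶ Pa = 1.923 MPa
196.2 MPa > 1.923 MPa, so A is larger.
Final answer: A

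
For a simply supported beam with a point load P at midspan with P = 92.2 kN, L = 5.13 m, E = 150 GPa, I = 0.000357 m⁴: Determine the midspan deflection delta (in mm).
Model: a simply supported beam with a point load P at midspan, so delta = (P·L^3) / (48·E·I).
Convert to SI units:
  P = 92.2 kN = 92200 N
  E = 150 GPa = 1.5 × 10¹¹ Pa
Substitute:
  delta = (92200 × 5.13^3) / (48 × (1.5 × 10¹¹) × 0.000357)
  delta = 0.004843 m
Convert: delta = 0.004843 m = 4.843 mm
Final answer: delta = 4.843 mm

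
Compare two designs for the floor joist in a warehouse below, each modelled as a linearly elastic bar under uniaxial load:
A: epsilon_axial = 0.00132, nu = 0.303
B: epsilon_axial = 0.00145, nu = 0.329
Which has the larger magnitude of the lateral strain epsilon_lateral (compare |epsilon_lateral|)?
Model: a linearly elastic bar under uniaxial load, so epsilon_lateral = -nu·epsilon_axial (SI units).
  A: epsilon_lateral = -(0.303 × 0.00132) = -0.0004
  B: epsilon_lateral = -(0.329 × 0.00145) = -0.000477
|epsilon_lateral|: A = 0.0004, B = 0.000477, so B is larger in magnitude.
Final answer: B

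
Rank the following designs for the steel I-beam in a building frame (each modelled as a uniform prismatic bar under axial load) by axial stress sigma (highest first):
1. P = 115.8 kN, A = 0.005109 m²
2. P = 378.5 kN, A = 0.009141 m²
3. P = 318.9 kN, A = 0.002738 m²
Model: a uniform prismatic bar under axial load, so sigma = P / A (SI units).
  Case 1: sigma = 115800 / 0.005109 = 2.267 × 10⁷ Pa = 22.67 MPa
  Case 2: sigma = 378500 / 0.009141 = 4.141 × 10⁷ Pa = 41.41 MPa
  Case 3: sigma = 318900 / 0.002738 = 1.165 × 10⁸ Pa = 116.5 MPa
Ordering: 116.5 MPa (case 3) > 41.41 MPa (case 2) > 22.67 MPa (case 1)
Final answer: 3, 2, 1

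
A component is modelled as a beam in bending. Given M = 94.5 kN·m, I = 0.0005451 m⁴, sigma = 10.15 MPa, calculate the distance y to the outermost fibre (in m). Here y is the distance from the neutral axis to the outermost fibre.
Model: a beam in bending, so sigma = (M·y) / I.
Solve for y: y = (sigma·I) / M.
Convert to SI units:
  M = 94.5 kN·m = 94500 N·m
  sigma = 10.15 MPa = 1.015 × 10⁷ Pa
Substitute:
  y = ((1.015 × 10⁷) × 0.0005451) / 94500
  y = 0.05855 m
Final answer: y = 0.05855 m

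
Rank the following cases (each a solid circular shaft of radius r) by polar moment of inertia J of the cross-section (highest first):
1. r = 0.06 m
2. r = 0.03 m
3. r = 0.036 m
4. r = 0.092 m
Model: a solid circular shaft of radius r, so J = (π·r^4) / 2 (SI units).
  Case 1: J = (π × 0.06^4) / 2 = 2.036 × 10⁻⁵ m⁴
  Case 2: J = (π × 0.03^4) / 2 = 1.272 × 10⁻⁶ m⁴
  Case 3: J = (π × 0.036^4) / 2 = 2.638 × 10⁻⁶ m⁴
  Case 4: J = (π × 0.092^4) / 2 = 0.0001125 m⁴
Ordering: 0.0001125 m⁴ (case 4) > 2.036 × 10⁻⁵ m⁴ (case 1) > 2.638 × 10⁻⁶ m⁴ (case 3) > 1.272 × 10⁻⁶ m⁴ (case 2)
Final answer: 4, 1, 3, 2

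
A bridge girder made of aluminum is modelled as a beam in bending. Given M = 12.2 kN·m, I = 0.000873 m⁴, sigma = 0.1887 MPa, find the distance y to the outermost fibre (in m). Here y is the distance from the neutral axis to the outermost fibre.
Model: a beam in bending, so sigma = (M·y) / I.
Solve for y: y = (sigma·I) / M.
Convert to SI units:
  M = 12.2 kN·m = 12200 N·m
  sigma = 0.1887 MPa = 188700 Pa
Substitute:
  y = (188700 × 0.000873) / 12200
  y = 0.0135 m
Final answer: y = 0.0135 m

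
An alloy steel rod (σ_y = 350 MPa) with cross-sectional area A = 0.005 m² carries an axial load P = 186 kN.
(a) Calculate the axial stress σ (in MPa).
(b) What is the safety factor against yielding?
(a) Axial stress σ = P/A. Convert P = 186 kN = 186000 N.
  σ = 186000 / 0.005 = 3.72 × 10⁷ Pa = 37.2 MPa
(b) Safety factor SF = σ_y/σ = 350 / 37.2 = 9.409
Final answer: (a) σ = 37.2 MPa, (b) SF = 9.409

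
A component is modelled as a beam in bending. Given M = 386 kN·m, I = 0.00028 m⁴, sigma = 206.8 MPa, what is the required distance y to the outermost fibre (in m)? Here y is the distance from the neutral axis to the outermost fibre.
Model: a beam in bending, so sigma = (M·y) / I.
Solve for y: y = (sigma·I) / M.
Convert to SI units:
  M = 386 kN·m = 386000 N·m
  sigma = 206.8 MPa = 2.068 × 10⁸ Pa
Substitute:
  y = ((2.068 × 10⁸) × 0.00028) / 386000
  y = 0.15 m
Final answer: y = 0.15 m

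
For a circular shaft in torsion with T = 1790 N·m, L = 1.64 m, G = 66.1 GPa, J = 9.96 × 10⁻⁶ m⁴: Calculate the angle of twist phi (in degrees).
Model: a circular shaft in torsion, so phi = (T·L) / (G·J).
Convert to SI units:
  G = 66.1 GPa = 6.61 × 10¹⁰ Pa
Substitute:
  phi = (1790 × 1.64) / ((6.61 × 10¹⁰) × (9.96 × 10⁻⁶))
  phi = 0.004459 rad
Convert to degrees: phi = 0.004459 × 180/π = 0.2555°
Final answer: phi = 0.2555°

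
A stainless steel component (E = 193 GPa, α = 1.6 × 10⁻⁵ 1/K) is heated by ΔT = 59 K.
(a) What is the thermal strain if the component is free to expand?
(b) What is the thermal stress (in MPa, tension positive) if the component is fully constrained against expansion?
(a) Free thermal strain ε_th = α·ΔT = (1.6 × 10⁻⁵) × 59 = 0.000944
(b) Fully constrained, the expansion is suppressed, so σ = -E·α·ΔT. Convert E = 193 GPa = 1.93 × 10¹¹ Pa.
  σ = -(1.93 × 10¹¹) × (1.6 × 10⁻⁵) × 59 = -1.822 × 10⁸ Pa = -182.2 MPa (compressive)
Final answer: (a) ε_th = 0.000944, (b) σ = -182.2 MPa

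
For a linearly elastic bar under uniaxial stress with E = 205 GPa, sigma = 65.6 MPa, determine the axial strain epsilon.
Model: a linearly elastic bar under uniaxial stress, so sigma = E·epsilon.
Solve for epsilon: epsilon = sigma / E.
Convert to SI units:
  E = 205 GPa = 2.05 × 10¹¹ Pa
  sigma = 65.6 MPa = 6.56 × 10⁷ Pa
Substitute:
  epsilon = (6.56 × 10⁷) / (2.05 × 10¹¹)
  epsilon = 0.00032
Final answer: epsilon = 0.00032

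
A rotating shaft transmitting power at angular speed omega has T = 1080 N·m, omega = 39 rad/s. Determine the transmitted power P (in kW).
Model: a rotating shaft transmitting power at angular speed omega, so P = T·omega.
Substitute:
  P = 1080 × 39
  P = 42120 W
Convert: P = 42120 W = 42.12 kW
Final answer: P = 42.12 kW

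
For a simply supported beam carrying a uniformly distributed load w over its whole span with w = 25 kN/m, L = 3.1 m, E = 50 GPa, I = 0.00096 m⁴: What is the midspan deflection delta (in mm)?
Model: a simply supported beam carrying a uniformly distributed load w over its whole span, so delta = (5·w·L^4) / (384·E·I).
Convert to SI units:
  w = 25 kN/m = 25000 N/m
  E = 50 GPa = 5 × 10¹⁰ Pa
Substitute:
  delta = (5 × 25000 × 3.1^4) / (384 × (5 × 10¹⁰) × 0.00096)
  delta = 0.0006263 m
Convert: delta = 0.0006263 m = 0.6263 mm
Final answer: delta = 0.6263 mm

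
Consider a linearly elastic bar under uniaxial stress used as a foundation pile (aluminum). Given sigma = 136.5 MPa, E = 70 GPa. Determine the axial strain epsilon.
Model: a linearly elastic bar under uniaxial stress, so epsilon = sigma / E.
Convert to SI units:
  sigma = 136.5 MPa = 1.365 × 10⁸ Pa
  E = 70 GPa = 7 × 10¹⁰ Pa
Substitute:
  epsilon = (1.365 × 10⁸) / (7 × 10¹⁰)
  epsilon = 0.00195
Final answer: epsilon = 0.00195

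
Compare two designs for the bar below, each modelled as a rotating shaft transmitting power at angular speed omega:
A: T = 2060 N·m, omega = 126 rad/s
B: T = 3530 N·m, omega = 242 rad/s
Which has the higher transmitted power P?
Model: a rotating shaft transmitting power at angular speed omega, so P = T·omega (SI units).
  A: P = 2060 × 126 = 259600 W = 259.6 kW
  B: P = 3530 × 242 = 854300 W = 854.3 kW
854.3 kW > 259.6 kW, so B is larger.
Final answer: B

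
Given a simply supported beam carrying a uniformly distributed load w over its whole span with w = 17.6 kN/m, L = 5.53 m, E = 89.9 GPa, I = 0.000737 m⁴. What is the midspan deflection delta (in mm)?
Model: a simply supported beam carrying a uniformly distributed load w over its whole span, so delta = (5·w·L^4) / (384·E·I).
Convert to SI units:
  w = 17.6 kN/m = 17600 N/m
  E = 89.9 GPa = 8.99 × 10¹⁰ Pa
Substitute:
  delta = (5 × 17600 × 5.53^4) / (384 × (8.99 × 10¹⁰) × 0.000737)
  delta = 0.003235 m
Convert: delta = 0.003235 m = 3.235 mm
Final answer: delta = 3.235 mm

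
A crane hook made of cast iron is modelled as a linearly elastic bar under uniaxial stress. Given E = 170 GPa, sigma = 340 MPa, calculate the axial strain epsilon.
Model: a linearly elastic bar under uniaxial stress, so sigma = E·epsilon.
Solve for epsilon: epsilon = sigma / E.
Convert to SI units:
  E = 170 GPa = 1.7 × 10¹¹ Pa
  sigma = 340 MPa = 3.4 × 10⁸ Pa
Substitute:
  epsilon = (3.4 × 10⁸) / (1.7 × 10¹¹)
  epsilon = 0.002
Final answer: epsilon = 0.002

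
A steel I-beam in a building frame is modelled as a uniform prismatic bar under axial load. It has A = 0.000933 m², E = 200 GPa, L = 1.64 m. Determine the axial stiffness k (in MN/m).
Model: a uniform prismatic bar under axial load, so k = (A·E) / L.
Convert to SI units:
  E = 200 GPa = 2 × 10¹¹ Pa
Substitute:
  k = (0.000933 × (2 × 10¹¹)) / 1.64
  k = 1.138 × 10⁸ N/m
Convert: k = 1.138 × 10⁸ N/m = 113.8 MN/m
Final answer: k = 113.8 MN/m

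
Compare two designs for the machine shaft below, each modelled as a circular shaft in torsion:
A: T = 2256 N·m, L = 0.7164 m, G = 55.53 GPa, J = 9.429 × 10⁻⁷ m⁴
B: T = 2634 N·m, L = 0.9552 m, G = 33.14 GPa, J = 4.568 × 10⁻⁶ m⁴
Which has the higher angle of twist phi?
Model: a circular shaft in torsion, so phi = (T·L) / (G·J) (SI units).
  A: phi = (2256 × 0.7164) / ((5.553 × 10¹⁰) × (9.429 × 10⁻⁷)) = 0.03087 rad = 1.769°
  B: phi = (2634 × 0.9552) / ((3.314 × 10¹⁰) × (4.568 × 10⁻⁶)) = 0.01662 rad = 0.9523°
1.769° > 0.9523°, so A is larger.
Final answer: A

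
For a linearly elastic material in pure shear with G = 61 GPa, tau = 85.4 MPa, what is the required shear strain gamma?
Model: a linearly elastic material in pure shear, so tau = G·gamma.
Solve for gamma: gamma = tau / G.
Convert to SI units:
  G = 61 GPa = 6.1 × 10¹⁰ Pa
  tau = 85.4 MPa = 8.54 × 10⁷ Pa
Substitute:
  gamma = (8.54 × 10⁷) / (6.1 × 10¹⁰)
  gamma = 0.0014
Final answer: gamma = 0.0014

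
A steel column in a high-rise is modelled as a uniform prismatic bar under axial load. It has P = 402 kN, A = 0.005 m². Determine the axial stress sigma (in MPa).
Model: a uniform prismatic bar under axial load, so sigma = P / A.
Convert to SI units:
  P = 402 kN = 402000 N
Substitute:
  sigma = 402000 / 0.005
  sigma = 8.04 × 10⁷ Pa
Convert: sigma = 8.04 × 10⁷ Pa = 80.4 MPa
Final answer: sigma = 80.4 MPa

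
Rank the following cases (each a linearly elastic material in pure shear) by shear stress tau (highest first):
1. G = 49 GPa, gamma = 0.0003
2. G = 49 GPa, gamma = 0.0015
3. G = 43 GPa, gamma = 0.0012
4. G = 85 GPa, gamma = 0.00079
Model: a linearly elastic material in pure shear, so tau = G·gamma (SI units).
  Case 1: tau = (4.9 × 10¹⁰) × 0.0003 = 1.47 × 10⁷ Pa = 14.7 MPa
  Case 2: tau = (4.9 × 10¹⁰) × 0.0015 = 7.35 × 10⁷ Pa = 73.5 MPa
  Case 3: tau = (4.3 × 10¹⁰) × 0.0012 = 5.16 × 10⁷ Pa = 51.6 MPa
  Case 4: tau = (8.5 × 10¹⁰) × 0.00079 = 6.715 × 10⁷ Pa = 67.15 MPa
Ordering: 73.5 MPa (case 2) > 67.15 MPa (case 4) > 51.6 MPa (case 3) > 14.7 MPa (case 1)
Final answer: 2, 4, 3, 1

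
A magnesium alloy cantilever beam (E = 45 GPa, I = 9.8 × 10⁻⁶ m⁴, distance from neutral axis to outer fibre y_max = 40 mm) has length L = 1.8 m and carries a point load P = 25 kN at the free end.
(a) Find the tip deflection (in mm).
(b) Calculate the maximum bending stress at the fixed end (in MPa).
(a) Tip deflection of a cantilever with an end point load: δ = P·L^3 / (3·E·I). Convert P = 25 kN = 25000 N, E = 45 GPa = 4.5 × 10¹⁰ Pa.
  δ = (25000 × 1.8^3) / (3 × (4.5 × 10¹⁰) × (9.8 × 10⁻⁶)) = 0.1102 m = 110.2 mm
(b) Maximum bending moment at the fixed end: M = P·L = 25000 × 1.8 = 45000 N·m. Convert y_max = 40 mm = 0.04 m.
  σ = M·y_max / I = (45000 × 0.04) / (9.8 × 10⁻⁶) = 1.837 × 10⁸ Pa = 183.7 MPa
Final answer: (a) δ = 110.2 mm, (b) σ = 183.7 MPa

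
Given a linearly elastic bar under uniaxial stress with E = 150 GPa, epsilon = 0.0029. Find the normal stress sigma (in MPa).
Model: a linearly elastic bar under uniaxial stress, so sigma = E·epsilon.
Convert to SI units:
  E = 150 GPa = 1.5 × 10¹¹ Pa
Substitute:
  sigma = (1.5 × 10¹¹) × 0.0029
  sigma = 4.35 × 10⁸ Pa
Convert: sigma = 4.35 × 10⁸ Pa = 435 MPa
Final answer: sigma = 435 MPa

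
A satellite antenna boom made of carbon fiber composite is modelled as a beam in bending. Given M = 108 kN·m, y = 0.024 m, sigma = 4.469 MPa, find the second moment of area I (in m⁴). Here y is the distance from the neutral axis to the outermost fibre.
Model: a beam in bending, so sigma = (M·y) / I.
Solve for I: I = (M·y) / sigma.
Convert to SI units:
  M = 108 kN·m = 108000 N·m
  sigma = 4.469 MPa = 4.469 × 10⁶ Pa
Substitute:
  I = (108000 × 0.024) / (4.469 × 10⁶)
  I = 0.00058 m⁴
Final answer: I = 0.00058 m⁴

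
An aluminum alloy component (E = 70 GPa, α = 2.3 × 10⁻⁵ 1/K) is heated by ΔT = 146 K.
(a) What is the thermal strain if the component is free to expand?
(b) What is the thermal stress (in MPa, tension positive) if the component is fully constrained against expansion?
(a) Free thermal strain ε_th = α·ΔT = (2.3 × 10⁻⁵) × 146 = 0.003358
(b) Fully constrained, the expansion is suppressed, so σ = -E·α·ΔT. Convert E = 70 GPa = 7 × 10¹⁰ Pa.
  σ = -(7 × 10¹⁰) × (2.3 × 10⁻⁵) × 146 = -2.351 × 10⁸ Pa = -235.1 MPa (compressive)
Final answer: (a) ε_th = 0.003358, (b) σ = -235.1 MPa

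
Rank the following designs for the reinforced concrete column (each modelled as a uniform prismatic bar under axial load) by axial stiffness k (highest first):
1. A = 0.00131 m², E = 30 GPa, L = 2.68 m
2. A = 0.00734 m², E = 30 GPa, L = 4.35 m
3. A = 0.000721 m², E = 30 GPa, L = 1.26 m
Model: a uniform prismatic bar under axial load, so k = (A·E) / L (SI units).
  Case 1: k = (0.00131 × (3 × 10¹⁰)) / 2.68 = 1.466 × 10⁷ N/m = 14.66 MN/m
  Case 2: k = (0.00734 × (3 × 10¹⁰)) / 4.35 = 5.062 × 10⁷ N/m = 50.62 MN/m
  Case 3: k = (0.000721 × (3 × 10¹⁰)) / 1.26 = 1.717 × 10⁷ N/m = 17.17 MN/m
Ordering: 50.62 MN/m (case 2) > 17.17 MN/m (case 3) > 14.66 MN/m (case 1)
Final answer: 2, 3, 1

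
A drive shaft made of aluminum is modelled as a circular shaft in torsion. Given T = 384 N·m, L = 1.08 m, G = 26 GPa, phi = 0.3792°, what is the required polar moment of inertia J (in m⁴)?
Model: a circular shaft in torsion, so phi = (T·L) / (G·J).
Solve for J: J = (T·L) / (phi·G).
Convert to SI units:
  G = 26 GPa = 2.6 × 10¹⁰ Pa
  phi = 0.3792° = 0.006618 rad
Substitute:
  J = (384 × 1.08) / (0.006618 × (2.6 × 10¹⁰))
  J = 2.41 × 10⁻⁶ m⁴
Final answer: J = 2.41 × 10⁻⁶ m⁴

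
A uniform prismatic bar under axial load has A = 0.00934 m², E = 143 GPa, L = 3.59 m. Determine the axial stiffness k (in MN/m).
Model: a uniform prismatic bar under axial load, so k = (A·E) / L.
Convert to SI units:
  E = 143 GPa = 1.43 × 10¹¹ Pa
Substitute:
  k = (0.00934 × (1.43 × 10¹¹)) / 3.59
  k = 3.72 × 10⁸ N/m
Convert: k = 3.72 × 10⁸ N/m = 372 MN/m
Final answer: k = 372 MN/m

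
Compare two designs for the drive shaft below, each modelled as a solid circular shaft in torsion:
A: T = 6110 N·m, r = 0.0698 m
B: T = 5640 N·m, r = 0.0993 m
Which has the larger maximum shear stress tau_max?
Model: a solid circular shaft in torsion, so tau_max = (2·T) / (π·r^3) (SI units).
  A: tau_max = (2 × 6110) / (π × 0.0698^3) = 1.144 × 10⁷ Pa = 11.44 MPa
  B: tau_max = (2 × 5640) / (π × 0.0993^3) = 3.667 × 10⁶ Pa = 3.667 MPa
11.44 MPa > 3.667 MPa, so A is larger.
Final answer: A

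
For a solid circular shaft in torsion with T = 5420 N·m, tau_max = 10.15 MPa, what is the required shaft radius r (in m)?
Model: a solid circular shaft in torsion, so tau_max = (2·T) / (π·r^3).
Solve for r: r = ((2·T) / (π·tau_max))^(1/3).
Convert to SI units:
  tau_max = 10.15 MPa = 1.015 × 10⁷ Pa
Substitute:
  r = ((2 × 5420) / (π × (1.015 × 10⁷)))^(1/3)
  r = 0.06979 m
Final answer: r = 0.06979 m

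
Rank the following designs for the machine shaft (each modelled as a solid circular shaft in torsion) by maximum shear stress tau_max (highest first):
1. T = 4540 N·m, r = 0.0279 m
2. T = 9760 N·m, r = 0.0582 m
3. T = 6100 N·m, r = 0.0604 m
Model: a solid circular shaft in torsion, so tau_max = (2·T) / (π·r^3) (SI units).
  Case 1: tau_max = (2 × 4540) / (π × 0.0279^3) = 1.331 × 10⁸ Pa = 133.1 MPa
  Case 2: tau_max = (2 × 9760) / (π × 0.0582^3) = 3.152 × 10⁷ Pa = 31.52 MPa
  Case 3: tau_max = (2 × 6100) / (π × 0.0604^3) = 1.762 × 10⁷ Pa = 17.62 MPa
Ordering: 133.1 MPa (case 1) > 31.52 MPa (case 2) > 17.62 MPa (case 3)
Final answer: 1, 2, 3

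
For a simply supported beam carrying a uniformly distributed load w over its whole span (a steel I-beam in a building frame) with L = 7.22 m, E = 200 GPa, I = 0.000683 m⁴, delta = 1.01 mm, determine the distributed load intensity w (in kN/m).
Model: a simply supported beam carrying a uniformly distributed load w over its whole span, so delta = (5·w·L^4) / (384·E·I).
Solve for w: w = (384·delta·E·I) / (5·L^4).
Convert to SI units:
  E = 200 GPa = 2 × 10¹¹ Pa
  delta = 1.01 mm = 0.00101 m
Substitute:
  w = (384 × 0.00101 × (2 × 10¹¹) × 0.000683) / (5 × 7.22^4)
  w = 3899 N/m
Convert: w = 3899 N/m = 3.899 kN/m
Final answer: w = 3.899 kN/m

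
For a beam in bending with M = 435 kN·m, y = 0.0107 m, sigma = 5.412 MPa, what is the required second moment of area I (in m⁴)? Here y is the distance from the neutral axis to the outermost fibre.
Model: a beam in bending, so sigma = (M·y) / I.
Solve for I: I = (M·y) / sigma.
Convert to SI units:
  M = 435 kN·m = 435000 N·m
  sigma = 5.412 MPa = 5.412 × 10⁶ Pa
Substitute:
  I = (435000 × 0.0107) / (5.412 × 10⁶)
  I = 0.00086 m⁴
Final answer: I = 0.00086 m⁴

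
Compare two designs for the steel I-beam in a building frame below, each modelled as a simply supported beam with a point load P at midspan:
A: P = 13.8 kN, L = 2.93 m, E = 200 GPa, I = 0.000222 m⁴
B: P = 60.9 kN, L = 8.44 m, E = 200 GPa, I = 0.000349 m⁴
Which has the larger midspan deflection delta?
Model: a simply supported beam with a point load P at midspan, so delta = (P·L^3) / (48·E·I) (SI units).
  A: delta = (13800 × 2.93^3) / (48 × (2 × 10¹¹) × 0.000222) = 0.0001629 m = 0.1629 mm
  B: delta = (60900 × 8.44^3) / (48 × (2 × 10¹¹) × 0.000349) = 0.01093 m = 10.93 mm
10.93 mm > 0.1629 mm, so B is larger.
Final answer: B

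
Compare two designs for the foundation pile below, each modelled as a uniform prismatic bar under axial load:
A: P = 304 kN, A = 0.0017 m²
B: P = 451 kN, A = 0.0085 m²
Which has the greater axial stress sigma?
Model: a uniform prismatic bar under axial load, so sigma = P / A (SI units).
  A: sigma = 304000 / 0.0017 = 1.788 × 10⁸ Pa = 178.8 MPa
  B: sigma = 451000 / 0.0085 = 5.306 × 10⁷ Pa = 53.06 MPa
178.8 MPa > 53.06 MPa, so A is larger.
Final answer: A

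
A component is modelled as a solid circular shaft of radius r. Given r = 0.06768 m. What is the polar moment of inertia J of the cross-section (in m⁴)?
Model: a solid circular shaft of radius r, so J = (π·r^4) / 2.
Substitute:
  J = (π × 0.06768^4) / 2
  J = 3.296 × 10⁻⁵ m⁴
Final answer: J = 3.296 × 10⁻⁵ m⁴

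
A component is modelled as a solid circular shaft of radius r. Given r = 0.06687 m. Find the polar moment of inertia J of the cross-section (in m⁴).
Model: a solid circular shaft of radius r, so J = (π·r^4) / 2.
Substitute:
  J = (π × 0.06687^4) / 2
  J = 3.141 × 10⁻⁵ m⁴
Final answer: J = 3.141 × 10⁻⁵ m⁴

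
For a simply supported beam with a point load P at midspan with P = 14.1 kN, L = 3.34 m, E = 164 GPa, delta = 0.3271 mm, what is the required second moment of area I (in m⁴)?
Model: a simply supported beam with a point load P at midspan, so delta = (P·L^3) / (48·E·I).
Solve for I: I = (P·L^3) / (48·delta·E).
Convert to SI units:
  P = 14.1 kN = 14100 N
  E = 164 GPa = 1.64 × 10¹¹ Pa
  delta = 0.3271 mm = 0.0003271 m
Substitute:
  I = (14100 × 3.34^3) / (48 × 0.0003271 × (1.64 × 10¹¹))
  I = 0.000204 m⁴
Final answer: I = 0.000204 m⁴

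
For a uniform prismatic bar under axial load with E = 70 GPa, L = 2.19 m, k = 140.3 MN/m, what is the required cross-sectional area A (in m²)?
Model: a uniform prismatic bar under axial load, so k = (A·E) / L.
Solve for A: A = (k·L) / E.
Convert to SI units:
  E = 70 GPa = 7 × 10¹⁰ Pa
  k = 140.3 MN/m = 1.403 × 10⁸ N/m
Substitute:
  A = ((1.403 × 10⁸) × 2.19) / (7 × 10¹⁰)
  A = 0.004389 m²
Final answer: A = 0.004389 m²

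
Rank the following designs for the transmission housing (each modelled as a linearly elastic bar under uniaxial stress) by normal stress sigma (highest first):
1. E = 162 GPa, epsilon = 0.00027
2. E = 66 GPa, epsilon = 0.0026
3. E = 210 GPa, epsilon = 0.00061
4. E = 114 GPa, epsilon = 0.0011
Model: a linearly elastic bar under uniaxial stress, so sigma = E·epsilon (SI units).
  Case 1: sigma = (1.62 × 10¹¹) × 0.00027 = 4.374 × 10⁷ Pa = 43.74 MPa
  Case 2: sigma = (6.6 × 10¹⁰) × 0.0026 = 1.716 × 10⁸ Pa = 171.6 MPa
  Case 3: sigma = (2.1 × 10¹¹) × 0.00061 = 1.281 × 10⁸ Pa = 128.1 MPa
  Case 4: sigma = (1.14 × 10¹¹) × 0.0011 = 1.254 × 10⁸ Pa = 125.4 MPa
Ordering: 171.6 MPa (case 2) > 128.1 MPa (case 3) > 125.4 MPa (case 4) > 43.74 MPa (case 1)
Final answer: 2, 3, 4, 1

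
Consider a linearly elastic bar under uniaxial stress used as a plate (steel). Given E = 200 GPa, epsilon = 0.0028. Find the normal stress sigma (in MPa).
Model: a linearly elastic bar under uniaxial stress, so sigma = E·epsilon.
Convert to SI units:
  E = 200 GPa = 2 × 10¹¹ Pa
Substitute:
  sigma = (2 × 10¹¹) × 0.0028
  sigma = 5.6 × 10⁸ Pa
Convert: sigma = 5.6 × 10⁸ Pa = 560 MPa
Final answer: sigma = 560 MPa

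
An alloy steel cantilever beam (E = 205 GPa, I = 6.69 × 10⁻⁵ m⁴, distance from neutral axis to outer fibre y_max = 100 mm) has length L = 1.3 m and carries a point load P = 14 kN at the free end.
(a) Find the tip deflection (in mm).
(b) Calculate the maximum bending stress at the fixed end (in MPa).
(a) Tip deflection of a cantilever with an end point load: δ = P·L^3 / (3·E·I). Convert P = 14 kN = 14000 N, E = 205 GPa = 2.05 × 10¹¹ Pa.
  δ = (14000 × 1.3^3) / (3 × (2.05 × 10¹¹) × (6.69 × 10⁻⁵)) = 0.0007476 m = 0.7476 mm
(b) Maximum bending moment at the fixed end: M = P·L = 14000 × 1.3 = 18200 N·m. Convert y_max = 100 mm = 0.1 m.
  σ = M·y_max / I = (18200 × 0.1) / (6.69 × 10⁻⁵) = 2.72 × 10⁷ Pa = 27.2 MPa
Final answer: (a) δ = 0.7476 mm, (b) σ = 27.2 MPa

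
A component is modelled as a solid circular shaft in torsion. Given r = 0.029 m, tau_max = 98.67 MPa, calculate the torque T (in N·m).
Model: a solid circular shaft in torsion, so tau_max = (2·T) / (π·r^3).
Solve for T: T = (π·tau_max·r^3) / 2.
Convert to SI units:
  tau_max = 98.67 MPa = 9.867 × 10⁷ Pa
Substitute:
  T = (π × (9.867 × 10⁷) × 0.029^3) / 2
  T = 3780 N·m
Final answer: T = 3780 N·m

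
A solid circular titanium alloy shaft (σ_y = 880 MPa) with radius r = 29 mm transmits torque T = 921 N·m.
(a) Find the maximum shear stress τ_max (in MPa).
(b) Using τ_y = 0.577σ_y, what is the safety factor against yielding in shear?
(a) For a solid circular shaft, τ_max = T·r/J with J = π·r^4/2, i.e. τ_max = 2·T / (π·r^3). Convert r = 29 mm = 0.029 m.
  τ_max = (2 × 921) / (π × 0.029^3) = 2.404 × 10⁷ Pa = 24.04 MPa
(b) τ_y = 0.577 × 880 = 507.76 MPa
  SF = τ_y/τ_max = 507.76 / 24.04 = 21.12
Final answer: (a) τ_max = 24.04 MPa, (b) SF = 21.12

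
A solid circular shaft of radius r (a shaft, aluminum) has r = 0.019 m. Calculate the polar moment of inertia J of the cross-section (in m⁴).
Model: a solid circular shaft of radius r, so J = (π·r^4) / 2.
Substitute:
  J = (π × 0.019^4) / 2
  J = 2.047 × 10⁻⁷ m⁴
Final answer: J = 2.047 × 10⁻⁷ m⁴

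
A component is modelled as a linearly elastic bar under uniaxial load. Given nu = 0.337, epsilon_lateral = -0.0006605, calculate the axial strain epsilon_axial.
Model: a linearly elastic bar under uniaxial load, so epsilon_lateral = -nu·epsilon_axial.
Solve for epsilon_axial: epsilon_axial = -epsilon_lateral / nu.
Substitute:
  epsilon_axial = -(-0.0006605) / 0.337
  epsilon_axial = 0.00196
Final answer: epsilon_axial = 0.00196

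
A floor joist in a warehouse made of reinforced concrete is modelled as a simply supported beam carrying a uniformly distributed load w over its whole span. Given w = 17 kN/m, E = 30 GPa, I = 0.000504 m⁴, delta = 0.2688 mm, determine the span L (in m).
Model: a simply supported beam carrying a uniformly distributed load w over its whole span, so delta = (5·w·L^4) / (384·E·I).
Solve for L: L = ((384·delta·E·I) / (5·w))^(1/4).
Convert to SI units:
  w = 17 kN/m = 17000 N/m
  E = 30 GPa = 3 × 10¹⁰ Pa
  delta = 0.2688 mm = 0.0002688 m
Substitute:
  L = ((384 × 0.0002688 × (3 × 10¹⁰) × 0.000504) / (5 × 17000))^(1/4)
  L = 2.07 m
Final answer: L = 2.07 m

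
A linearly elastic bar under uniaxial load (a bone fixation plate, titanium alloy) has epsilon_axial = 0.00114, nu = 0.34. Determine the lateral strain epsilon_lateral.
Model: a linearly elastic bar under uniaxial load, so epsilon_lateral = -nu·epsilon_axial.
Substitute:
  epsilon_lateral = -(0.34 × 0.00114)
  epsilon_lateral = -0.0003876
Final answer: epsilon_lateral = -0.0003876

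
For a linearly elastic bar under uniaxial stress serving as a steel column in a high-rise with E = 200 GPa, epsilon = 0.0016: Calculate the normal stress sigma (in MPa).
Model: a linearly elastic bar under uniaxial stress, so sigma = E·epsilon.
Convert to SI units:
  E = 200 GPa = 2 × 10¹¹ Pa
Substitute:
  sigma = (2 × 10¹¹) × 0.0016
  sigma = 3.2 × 10⁸ Pa
Convert: sigma = 3.2 × 10⁸ Pa = 320 MPa
Final answer: sigma = 320 MPa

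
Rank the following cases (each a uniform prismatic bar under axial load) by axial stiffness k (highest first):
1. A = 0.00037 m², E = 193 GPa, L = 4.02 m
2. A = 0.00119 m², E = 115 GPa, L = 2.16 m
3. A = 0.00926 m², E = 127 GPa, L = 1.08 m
Model: a uniform prismatic bar under axial load, so k = (A·E) / L (SI units).
  Case 1: k = (0.00037 × (1.93 × 10¹¹)) / 4.02 = 1.776 × 10⁷ N/m = 17.76 MN/m
  Case 2: k = (0.00119 × (1.15 × 10¹¹)) / 2.16 = 6.336 × 10⁷ N/m = 63.36 MN/m
  Case 3: k = (0.00926 × (1.27 × 10¹¹)) / 1.08 = 1.089 × 10⁹ N/m = 1089 MN/m
Ordering: 1089 MN/m (case 3) > 63.36 MN/m (case 2) > 17.76 MN/m (case 1)
Final answer: 3, 2, 1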